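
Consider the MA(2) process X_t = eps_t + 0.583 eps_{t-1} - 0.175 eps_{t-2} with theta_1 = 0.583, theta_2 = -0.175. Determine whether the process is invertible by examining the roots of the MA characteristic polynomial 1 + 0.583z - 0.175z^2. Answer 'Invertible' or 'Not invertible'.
\text{Invertible}

The MA(q) characteristic polynomial is P(z) = 1 + 0.583z - 0.175z^2.
Invertibility requires all roots to lie outside the unit circle, i.e. |z| > 1 for every root.
Set 1 + (0.583) z + (-0.175) z^2 = 0, i.e. a z^2 + b z + c = 0 with a = -0.175, b = 0.583, c = 1.
Discriminant D = b^2 - 4ac = (0.583)^2 - 4*(-0.175)*1 = 0.339889 - (-0.7) = 1.039889.
D >= 0, so the roots are real: z = (-b +/- sqrt(D)) / (2a) = (-0.583 +/- 1.019749) / (-0.35).
  z_1 = (-0.583 + 1.019749) / (-0.35) = -1.2479,   |z_1| = 1.2479.
  z_2 = (-0.583 - 1.019749) / (-0.35) = 4.5793,   |z_2| = 4.5793.
Moduli of all roots: 1.2479, 4.5793.
All moduli strictly greater than 1? Yes.
Verdict: Invertible.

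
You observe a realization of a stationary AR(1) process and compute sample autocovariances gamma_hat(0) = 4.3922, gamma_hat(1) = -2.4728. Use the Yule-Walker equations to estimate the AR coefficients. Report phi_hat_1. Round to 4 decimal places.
\hat\phi_{1} = -0.5630

The Yule-Walker equations for an AR(p) process read, in matrix form,
  Gamma_p phi = r_p,   with   (Gamma_p)_{ij} = gamma(|i - j|),
                       (r_p)_i = gamma(i),   i,j = 1..p.
Substitute the sample gammas (Toeplitz matrix and right-hand side of size 1):
  Gamma_p = [[4.3922]]
  r_p     = [-2.4728]
With p = 1 this is the single equation gamma(0) phi_1 = gamma(1):
  phi_hat_1 = gamma(1) / gamma(0) = -2.4728 / 4.3922 = -0.5630.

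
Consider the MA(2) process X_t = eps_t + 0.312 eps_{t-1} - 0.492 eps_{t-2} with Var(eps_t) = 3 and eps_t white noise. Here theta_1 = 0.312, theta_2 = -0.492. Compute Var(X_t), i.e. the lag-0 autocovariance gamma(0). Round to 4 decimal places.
\gamma(0) = 4.0182

For an MA(q) process X_t = eps_t + sum_i theta_i eps_{t-i} with
Var(eps_t) = sigma^2, the variance is
  gamma(0) = sigma^2 * (1 + sum_i theta_i^2).
  sum_i theta_i^2 = (0.312)^2 + (-0.492)^2 = 0.097344 + 0.242064 = 0.339408.
  gamma(0) = 3 * (1 + 0.339408) = 3 * 1.339408 = 4.018224, which rounds to 4.0182.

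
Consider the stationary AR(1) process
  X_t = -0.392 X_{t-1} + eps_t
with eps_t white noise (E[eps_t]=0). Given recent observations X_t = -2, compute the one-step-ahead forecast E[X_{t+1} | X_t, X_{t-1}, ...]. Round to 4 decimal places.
E[X_{t+1} \mid \mathcal F_t] = 0.7840

For an AR(p) model X_t = c + sum_i phi_i X_{t-i} + eps_t, the
one-step-ahead conditional mean is
  E[X_{t+1} | X_t, ...] = c + sum_i phi_i X_{t+1-i}.
Substitute known values:
  E[X_{t+1} | ...] = (-0.392) * (-2)
                   = 0.7840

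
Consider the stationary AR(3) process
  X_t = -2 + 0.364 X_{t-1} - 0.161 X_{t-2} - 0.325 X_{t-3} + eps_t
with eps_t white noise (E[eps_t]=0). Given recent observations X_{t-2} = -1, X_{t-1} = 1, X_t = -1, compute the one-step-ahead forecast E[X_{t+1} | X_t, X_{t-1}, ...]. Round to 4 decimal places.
E[X_{t+1} \mid \mathcal F_t] = -2.2000

For an AR(p) model X_t = c + sum_i phi_i X_{t-i} + eps_t, the
one-step-ahead conditional mean is
  E[X_{t+1} | X_t, ...] = c + sum_i phi_i X_{t+1-i}.
Substitute known values:
  E[X_{t+1} | ...] = -2 + (0.364) * (-1) + (-0.161) * (1) + (-0.325) * (-1)
                   = -2.2000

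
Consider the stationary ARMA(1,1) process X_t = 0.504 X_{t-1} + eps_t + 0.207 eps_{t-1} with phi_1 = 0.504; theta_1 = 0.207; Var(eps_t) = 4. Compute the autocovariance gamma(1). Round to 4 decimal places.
\gamma(1) = 4.2102

Multiply the model equation by X_{t-k} and take expectations. With theta_0 = psi_0 = 1 and psi_j the MA(infinity) weights, this gives
  gamma(k) - sum_i phi_i gamma(k-i) = c_k,
  c_k = sigma^2 * sum_{j=k..q} theta_j psi_{j-k}   (c_k = 0 for k > q),
using gamma(-m) = gamma(m).
psi-weights needed (psi_j = theta_j + sum_i phi_i psi_{j-i}):
  psi_1 = theta_1 + phi_1 = 0.207 + (0.504) = 0.711
Right-hand sides:
  c_0 = sigma^2 (1 + theta_1 psi_1) = 4 * (1 + (0.207)(0.711)) = 4 * 1.147177 = 4.588708
  c_1 = sigma^2 theta_1 = 4 * (0.207) = 0.828
  c_2 = 0
Equations for k = 0 and k = 1 (AR order 1):
  gamma(0) = phi_1 gamma(1) + c_0
  gamma(1) = phi_1 gamma(0) + c_1
Substituting the second into the first: gamma(0) (1 - phi_1^2) = c_0 + phi_1 c_1, so
  gamma(0) = (c_0 + phi_1 c_1) / (1 - phi_1^2) = (4.588708 + (0.504)(0.828)) / (1 - (0.504)^2) = 5.00602 / 0.745984 = 6.710627.
  gamma(1) = phi_1 gamma(0) + c_1 = (0.504)(6.710627) + (0.828) = 4.210156.
Therefore gamma(1) = 4.2102 (to 4 decimal places).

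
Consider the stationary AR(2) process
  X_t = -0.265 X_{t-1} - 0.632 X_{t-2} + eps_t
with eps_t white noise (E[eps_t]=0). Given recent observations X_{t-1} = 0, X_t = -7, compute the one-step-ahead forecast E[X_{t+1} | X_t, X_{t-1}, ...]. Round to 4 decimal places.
E[X_{t+1} \mid \mathcal F_t] = 1.8550

For an AR(p) model X_t = c + sum_i phi_i X_{t-i} + eps_t, the
one-step-ahead conditional mean is
  E[X_{t+1} | X_t, ...] = c + sum_i phi_i X_{t+1-i}.
Substitute known values:
  E[X_{t+1} | ...] = (-0.265) * (-7) + (-0.632) * (0)
                   = 1.8550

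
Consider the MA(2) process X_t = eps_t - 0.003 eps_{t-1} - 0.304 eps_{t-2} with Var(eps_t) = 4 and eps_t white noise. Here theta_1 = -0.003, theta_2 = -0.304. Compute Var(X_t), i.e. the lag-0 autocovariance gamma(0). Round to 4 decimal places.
\gamma(0) = 4.3697

For an MA(q) process X_t = eps_t + sum_i theta_i eps_{t-i} with
Var(eps_t) = sigma^2, the variance is
  gamma(0) = sigma^2 * (1 + sum_i theta_i^2).
  sum_i theta_i^2 = (-0.003)^2 + (-0.304)^2 = 0.000009 + 0.092416 = 0.092425.
  gamma(0) = 4 * (1 + 0.092425) = 4 * 1.092425 = 4.3697.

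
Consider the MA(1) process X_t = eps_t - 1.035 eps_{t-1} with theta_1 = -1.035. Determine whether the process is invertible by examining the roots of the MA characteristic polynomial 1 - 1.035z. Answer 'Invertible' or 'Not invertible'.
\text{Not invertible}

The MA(q) characteristic polynomial is P(z) = 1 - 1.035z.
Invertibility requires all roots to lie outside the unit circle, i.e. |z| > 1 for every root.
This is linear in z: 1 + (-1.035) z = 0  =>  z = -1/(-1.035) = 0.966184,  |z| = 0.966184.
Moduli of all roots: 0.9662.
All moduli strictly greater than 1? No.
Verdict: Not invertible.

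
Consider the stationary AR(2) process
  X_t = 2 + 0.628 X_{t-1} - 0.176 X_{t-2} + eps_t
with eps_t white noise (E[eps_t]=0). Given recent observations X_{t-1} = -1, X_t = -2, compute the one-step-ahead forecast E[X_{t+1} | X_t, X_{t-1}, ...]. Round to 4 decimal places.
E[X_{t+1} \mid \mathcal F_t] = 0.9200

For an AR(p) model X_t = c + sum_i phi_i X_{t-i} + eps_t, the
one-step-ahead conditional mean is
  E[X_{t+1} | X_t, ...] = c + sum_i phi_i X_{t+1-i}.
Substitute known values:
  E[X_{t+1} | ...] = 2 + (0.628) * (-2) + (-0.176) * (-1)
                   = 0.9200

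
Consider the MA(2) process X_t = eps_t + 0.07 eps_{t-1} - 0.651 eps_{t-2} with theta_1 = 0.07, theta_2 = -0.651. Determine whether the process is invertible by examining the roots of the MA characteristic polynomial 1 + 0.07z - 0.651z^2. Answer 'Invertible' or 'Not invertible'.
\text{Invertible}

The MA(q) characteristic polynomial is P(z) = 1 + 0.07z - 0.651z^2.
Invertibility requires all roots to lie outside the unit circle, i.e. |z| > 1 for every root.
Set 1 + (0.07) z + (-0.651) z^2 = 0, i.e. a z^2 + b z + c = 0 with a = -0.651, b = 0.07, c = 1.
Discriminant D = b^2 - 4ac = (0.07)^2 - 4*(-0.651)*1 = 0.0049 - (-2.604) = 2.6089.
D >= 0, so the roots are real: z = (-b +/- sqrt(D)) / (2a) = (-0.07 +/- 1.615209) / (-1.302).
  z_1 = (-0.07 + 1.615209) / (-1.302) = -1.1868,   |z_1| = 1.1868.
  z_2 = (-0.07 - 1.615209) / (-1.302) = 1.2943,   |z_2| = 1.2943.
Moduli of all roots: 1.1868, 1.2943.
All moduli strictly greater than 1? Yes.
Verdict: Invertible.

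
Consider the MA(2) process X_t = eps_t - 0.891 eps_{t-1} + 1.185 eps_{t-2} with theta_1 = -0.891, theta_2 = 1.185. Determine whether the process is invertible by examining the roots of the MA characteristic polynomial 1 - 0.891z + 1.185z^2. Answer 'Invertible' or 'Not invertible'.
\text{Not invertible}

The MA(q) characteristic polynomial is P(z) = 1 - 0.891z + 1.185z^2.
Invertibility requires all roots to lie outside the unit circle, i.e. |z| > 1 for every root.
Set 1 + (-0.891) z + (1.185) z^2 = 0, i.e. a z^2 + b z + c = 0 with a = 1.185, b = -0.891, c = 1.
Discriminant D = b^2 - 4ac = (-0.891)^2 - 4*(1.185)*1 = 0.793881 - (4.74) = -3.946119.
D < 0, so the roots are the complex-conjugate pair z = (-b +/- i sqrt(-D)) / (2a) = 0.3759 +/- 0.8382i.
For a conjugate pair |z|^2 = z * conj(z) = (product of roots) = c/a = 1/(1.185) = 0.843882, so |z| = sqrt(0.843882) = 0.9186 for both roots.
Moduli of all roots: 0.9186, 0.9186.
All moduli strictly greater than 1? No.
Verdict: Not invertible.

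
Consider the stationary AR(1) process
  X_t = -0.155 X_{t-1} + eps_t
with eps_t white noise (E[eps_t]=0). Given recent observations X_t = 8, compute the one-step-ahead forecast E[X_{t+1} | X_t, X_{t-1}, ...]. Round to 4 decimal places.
E[X_{t+1} \mid \mathcal F_t] = -1.2400

For an AR(p) model X_t = c + sum_i phi_i X_{t-i} + eps_t, the
one-step-ahead conditional mean is
  E[X_{t+1} | X_t, ...] = c + sum_i phi_i X_{t+1-i}.
Substitute known values:
  E[X_{t+1} | ...] = (-0.155) * (8)
                   = -1.2400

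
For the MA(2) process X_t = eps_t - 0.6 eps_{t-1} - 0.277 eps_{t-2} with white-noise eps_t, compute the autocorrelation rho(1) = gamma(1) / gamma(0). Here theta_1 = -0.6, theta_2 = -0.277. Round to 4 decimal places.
\rho(1) = -0.3019

For an MA(q) process with theta_0 = 1, the autocovariance is
  gamma(k) = sigma^2 * sum_{i=0..q-k} theta_i * theta_{i+k},
and rho(k) = gamma(k) / gamma(0). Sigma^2 cancels.
  numerator   = (1)*(-0.6) + (-0.6)*(-0.277) = -0.4338.
  denominator = (1)^2 + (-0.6)^2 + (-0.277)^2 = 1.436729.
  rho(1) = -0.4338 / 1.436729 = -0.3019.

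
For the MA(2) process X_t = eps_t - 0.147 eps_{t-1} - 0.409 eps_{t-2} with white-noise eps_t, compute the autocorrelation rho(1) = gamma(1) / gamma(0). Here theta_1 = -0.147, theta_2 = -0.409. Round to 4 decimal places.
\rho(1) = -0.0731

For an MA(q) process with theta_0 = 1, the autocovariance is
  gamma(k) = sigma^2 * sum_{i=0..q-k} theta_i * theta_{i+k},
and rho(k) = gamma(k) / gamma(0). Sigma^2 cancels.
  numerator   = (1)*(-0.147) + (-0.147)*(-0.409) = -0.086877.
  denominator = (1)^2 + (-0.147)^2 + (-0.409)^2 = 1.18889.
  rho(1) = -0.086877 / 1.18889 = -0.0731.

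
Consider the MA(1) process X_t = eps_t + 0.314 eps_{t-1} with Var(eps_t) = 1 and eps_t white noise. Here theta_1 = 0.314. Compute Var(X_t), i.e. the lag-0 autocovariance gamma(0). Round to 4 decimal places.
\gamma(0) = 1.0986

For an MA(q) process X_t = eps_t + sum_i theta_i eps_{t-i} with
Var(eps_t) = sigma^2, the variance is
  gamma(0) = sigma^2 * (1 + sum_i theta_i^2).
  sum_i theta_i^2 = (0.314)^2 = 0.098596.
  gamma(0) = 1 * (1 + 0.098596) = 1 * 1.098596 = 1.098596, which rounds to 1.0986.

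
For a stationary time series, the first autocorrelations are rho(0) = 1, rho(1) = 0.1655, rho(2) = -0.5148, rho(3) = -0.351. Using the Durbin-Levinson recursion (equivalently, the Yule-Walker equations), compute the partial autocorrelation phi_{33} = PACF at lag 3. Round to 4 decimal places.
\phi_{33} = -0.1880

The PACF at lag k is phi_{kk}, the last component of the solution
to the Yule-Walker system G_k phi = r_k where
  (G_k)_{ij} = rho(|i - j|), (r_k)_i = rho(i), i,j = 1..k.
Equivalently, Durbin-Levinson gives phi_{kk} iteratively:
  phi_{11} = rho(1)
  phi_{kk} = [rho(k) - sum_{j=1..k-1} phi_{k-1,j} rho(k-j)]
            / [1 - sum_{j=1..k-1} phi_{k-1,j} rho(j)],
  phi_{k,j} = phi_{k-1,j} - phi_{kk} phi_{k-1,k-j},  j = 1..k-1.
Step k = 1:
  phi_11 = rho(1) = 0.1655.
Step k = 2:
  phi_22 = [rho(2) - phi_11 rho(1)] / [1 - phi_11 rho(1)] = [-0.5148 - (0.1655)(0.1655)] / [1 - (0.1655)(0.1655)]
         = -0.54219025 / 0.97260975 = -0.557459.
  Update: phi_21 = phi_11 - phi_22 phi_11 = 0.1655 - (-0.557459)(0.1655) = 0.257759.
Step k = 3:
  phi_33 = [rho(3) - phi_21 rho(2) - phi_22 rho(1)] / [1 - phi_21 rho(1) - phi_22 rho(2)]
    numerator   = -0.351 - (0.257759)(-0.5148) - (-0.557459)(0.1655) = -0.12604591
    denominator = 1 - (0.257759)(0.1655) - (-0.557459)(-0.5148) = 0.67036081
  phi_33 = -0.12604591 / 0.67036081 = -0.188.
Therefore phi_{33} = -0.1880.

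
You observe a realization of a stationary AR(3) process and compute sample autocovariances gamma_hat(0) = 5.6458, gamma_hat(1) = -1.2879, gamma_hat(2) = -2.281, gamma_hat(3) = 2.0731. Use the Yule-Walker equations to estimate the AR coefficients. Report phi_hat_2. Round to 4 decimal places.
\hat\phi_{2} = -0.4250

The Yule-Walker equations for an AR(p) process read, in matrix form,
  Gamma_p phi = r_p,   with   (Gamma_p)_{ij} = gamma(|i - j|),
                       (r_p)_i = gamma(i),   i,j = 1..p.
Substitute the sample gammas (Toeplitz matrix and right-hand side of size 3):
  Gamma_p = [[5.6458, -1.2879, -2.281], [-1.2879, 5.6458, -1.2879], [-2.281, -1.2879, 5.6458]]
  r_p     = [-1.2879, -2.281, 2.0731]
Written out (R1..R3):
  (R1) 5.6458 phi_1 - 1.2879 phi_2 - 2.281 phi_3 = -1.2879
  (R2) -1.2879 phi_1 + 5.6458 phi_2 - 1.2879 phi_3 = -2.281
  (R3) -2.281 phi_1 - 1.2879 phi_2 + 5.6458 phi_3 = 2.0731
Gaussian elimination:
  R2 <- R2 - (-1.2879/5.6458) R1 = R2 - (-0.228116) R1:  5.352009 phi_2 - 1.808234 phi_3 = -2.574791
  R3 <- R3 - (-2.281/5.6458) R1 = R3 - (-0.404017) R1:  -1.808234 phi_2 + 4.724237 phi_3 = 1.552766
  R3 <- R3 - (-1.808234/5.352009) R2 = R3 - (-0.337861) R2:  4.113306 phi_3 = 0.682845
Back-substitution:
  phi_hat_3 = 0.682845 / 4.113306 = 0.166009
  phi_hat_2 = (-2.574791 - (-1.808234)(0.166009)) / 5.352009 = -0.425001
  phi_hat_1 = (-1.2879 - (-1.2879)(-0.425001) - (-2.281)(0.166009)) / 5.6458 = -0.257996
So phi_hat = [-0.2580, -0.4250, 0.1660].
Therefore phi_hat_2 = -0.4250.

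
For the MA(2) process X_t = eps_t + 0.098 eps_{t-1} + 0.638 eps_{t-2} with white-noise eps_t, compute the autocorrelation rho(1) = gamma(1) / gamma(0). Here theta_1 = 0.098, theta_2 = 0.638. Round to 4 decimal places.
\rho(1) = 0.1133

For an MA(q) process with theta_0 = 1, the autocovariance is
  gamma(k) = sigma^2 * sum_{i=0..q-k} theta_i * theta_{i+k},
and rho(k) = gamma(k) / gamma(0). Sigma^2 cancels.
  numerator   = (1)*(0.098) + (0.098)*(0.638) = 0.160524.
  denominator = (1)^2 + (0.098)^2 + (0.638)^2 = 1.416648.
  rho(1) = 0.160524 / 1.416648 = 0.1133.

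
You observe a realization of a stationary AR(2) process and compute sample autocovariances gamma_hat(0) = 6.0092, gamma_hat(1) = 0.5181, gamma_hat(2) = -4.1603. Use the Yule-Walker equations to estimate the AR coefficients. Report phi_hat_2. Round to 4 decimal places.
\hat\phi_{2} = -0.7050

The Yule-Walker equations for an AR(p) process read, in matrix form,
  Gamma_p phi = r_p,   with   (Gamma_p)_{ij} = gamma(|i - j|),
                       (r_p)_i = gamma(i),   i,j = 1..p.
Substitute the sample gammas (Toeplitz matrix and right-hand side of size 2):
  Gamma_p = [[6.0092, 0.5181], [0.5181, 6.0092]]
  r_p     = [0.5181, -4.1603]
Written out:
  6.0092 phi_1 + 0.5181 phi_2 = 0.5181
  0.5181 phi_1 + 6.0092 phi_2 = -4.1603
Solve by Cramer's rule:
  det = gamma(0)^2 - gamma(1)^2 = (6.0092)^2 - (0.5181)^2 = 36.11048464 - 0.26842761 = 35.84205703
  phi_hat_1 = [gamma(1) gamma(0) - gamma(1) gamma(2)] / det = [(0.5181)(6.0092) - (0.5181)(-4.1603)] / 35.84205703 = 5.26881795 / 35.84205703 = 0.147
  phi_hat_2 = [gamma(0) gamma(2) - gamma(1)^2] / det = [(6.0092)(-4.1603) - (0.5181)^2] / 35.84205703 = -25.26850237 / 35.84205703 = -0.705
So phi_hat = [0.1470, -0.7050].
Therefore phi_hat_2 = -0.7050.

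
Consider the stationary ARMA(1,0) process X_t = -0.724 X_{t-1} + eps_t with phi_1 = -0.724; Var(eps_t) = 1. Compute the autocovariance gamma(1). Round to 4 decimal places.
\gamma(1) = -1.5216

Multiply the model equation by X_{t-k} and take expectations. With theta_0 = psi_0 = 1 and psi_j the MA(infinity) weights, this gives
  gamma(k) - sum_i phi_i gamma(k-i) = c_k,
  c_k = sigma^2 * sum_{j=k..q} theta_j psi_{j-k}   (c_k = 0 for k > q),
using gamma(-m) = gamma(m).
Pure AR (q = 0): c_0 = sigma^2 = 1, c_k = 0 for k >= 1.
Equations for k = 0 and k = 1 (AR order 1):
  gamma(0) = phi_1 gamma(1) + c_0
  gamma(1) = phi_1 gamma(0) + c_1
Substituting the second into the first: gamma(0) (1 - phi_1^2) = c_0 + phi_1 c_1, so
  gamma(0) = c_0 / (1 - phi_1^2) = 1 / (1 - (-0.724)^2) = 1 / 0.475824 = 2.101617.
  gamma(1) = phi_1 gamma(0) = (-0.724)(2.101617) = -1.521571.
Therefore gamma(1) = -1.5216 (to 4 decimal places).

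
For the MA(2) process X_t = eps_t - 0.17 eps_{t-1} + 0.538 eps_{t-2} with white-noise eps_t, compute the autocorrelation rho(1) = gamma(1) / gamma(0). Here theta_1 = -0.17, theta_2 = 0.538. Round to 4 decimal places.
\rho(1) = -0.1983

For an MA(q) process with theta_0 = 1, the autocovariance is
  gamma(k) = sigma^2 * sum_{i=0..q-k} theta_i * theta_{i+k},
and rho(k) = gamma(k) / gamma(0). Sigma^2 cancels.
  numerator   = (1)*(-0.17) + (-0.17)*(0.538) = -0.26146.
  denominator = (1)^2 + (-0.17)^2 + (0.538)^2 = 1.318344.
  rho(1) = -0.26146 / 1.318344 = -0.1983.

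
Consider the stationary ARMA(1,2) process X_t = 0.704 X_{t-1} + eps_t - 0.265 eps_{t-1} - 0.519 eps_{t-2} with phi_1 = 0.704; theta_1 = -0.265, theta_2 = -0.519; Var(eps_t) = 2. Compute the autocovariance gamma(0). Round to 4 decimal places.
\gamma(0) = 2.5602

Multiply the model equation by X_{t-k} and take expectations. With theta_0 = psi_0 = 1 and psi_j the MA(infinity) weights, this gives
  gamma(k) - sum_i phi_i gamma(k-i) = c_k,
  c_k = sigma^2 * sum_{j=k..q} theta_j psi_{j-k}   (c_k = 0 for k > q),
using gamma(-m) = gamma(m).
psi-weights needed (psi_j = theta_j + sum_i phi_i psi_{j-i}):
  psi_1 = theta_1 + phi_1 = -0.265 + (0.704) = 0.439
  psi_2 = theta_2 + phi_1 psi_1 = -0.519 + (0.704)(0.439) = -0.209944
Right-hand sides:
  c_0 = sigma^2 (1 + theta_1 psi_1 + theta_2 psi_2) = 2 * (1 + (-0.265)(0.439) + (-0.519)(-0.209944)) = 2 * 0.992626 = 1.985252
  c_1 = sigma^2 (theta_1 + theta_2 psi_1) = 2 * (-0.265 + (-0.519)(0.439)) = -0.985682
  c_2 = sigma^2 theta_2 = 2 * (-0.519) = -1.038
Equations for k = 0 and k = 1 (AR order 1):
  gamma(0) = phi_1 gamma(1) + c_0
  gamma(1) = phi_1 gamma(0) + c_1
Substituting the second into the first: gamma(0) (1 - phi_1^2) = c_0 + phi_1 c_1, so
  gamma(0) = (c_0 + phi_1 c_1) / (1 - phi_1^2) = (1.985252 + (0.704)(-0.985682)) / (1 - (0.704)^2) = 1.291332 / 0.504384 = 2.560216.
Therefore gamma(0) = 2.5602 (to 4 decimal places).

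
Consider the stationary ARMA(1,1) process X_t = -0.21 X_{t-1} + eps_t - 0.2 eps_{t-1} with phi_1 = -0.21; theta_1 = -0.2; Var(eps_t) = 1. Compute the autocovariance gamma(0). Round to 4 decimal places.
\gamma(0) = 1.1759

Multiply the model equation by X_{t-k} and take expectations. With theta_0 = psi_0 = 1 and psi_j the MA(infinity) weights, this gives
  gamma(k) - sum_i phi_i gamma(k-i) = c_k,
  c_k = sigma^2 * sum_{j=k..q} theta_j psi_{j-k}   (c_k = 0 for k > q),
using gamma(-m) = gamma(m).
psi-weights needed (psi_j = theta_j + sum_i phi_i psi_{j-i}):
  psi_1 = theta_1 + phi_1 = -0.2 + (-0.21) = -0.41
Right-hand sides:
  c_0 = sigma^2 (1 + theta_1 psi_1) = 1 * (1 + (-0.2)(-0.41)) = 1 * 1.082 = 1.082
  c_1 = sigma^2 theta_1 = 1 * (-0.2) = -0.2
  c_2 = 0
Equations for k = 0 and k = 1 (AR order 1):
  gamma(0) = phi_1 gamma(1) + c_0
  gamma(1) = phi_1 gamma(0) + c_1
Substituting the second into the first: gamma(0) (1 - phi_1^2) = c_0 + phi_1 c_1, so
  gamma(0) = (c_0 + phi_1 c_1) / (1 - phi_1^2) = (1.082 + (-0.21)(-0.2)) / (1 - (-0.21)^2) = 1.124 / 0.9559 = 1.175855.
Therefore gamma(0) = 1.1759 (to 4 decimal places).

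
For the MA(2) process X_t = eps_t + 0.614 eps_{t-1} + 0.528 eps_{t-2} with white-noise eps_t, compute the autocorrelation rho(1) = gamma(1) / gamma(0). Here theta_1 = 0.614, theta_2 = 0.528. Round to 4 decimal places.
\rho(1) = 0.5666

For an MA(q) process with theta_0 = 1, the autocovariance is
  gamma(k) = sigma^2 * sum_{i=0..q-k} theta_i * theta_{i+k},
and rho(k) = gamma(k) / gamma(0). Sigma^2 cancels.
  numerator   = (1)*(0.614) + (0.614)*(0.528) = 0.938192.
  denominator = (1)^2 + (0.614)^2 + (0.528)^2 = 1.65578.
  rho(1) = 0.938192 / 1.65578 = 0.5666.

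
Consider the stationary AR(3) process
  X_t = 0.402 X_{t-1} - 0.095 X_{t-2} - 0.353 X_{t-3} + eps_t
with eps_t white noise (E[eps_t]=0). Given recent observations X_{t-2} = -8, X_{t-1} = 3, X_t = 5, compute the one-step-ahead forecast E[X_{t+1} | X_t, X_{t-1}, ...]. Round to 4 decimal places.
E[X_{t+1} \mid \mathcal F_t] = 4.5490

For an AR(p) model X_t = c + sum_i phi_i X_{t-i} + eps_t, the
one-step-ahead conditional mean is
  E[X_{t+1} | X_t, ...] = c + sum_i phi_i X_{t+1-i}.
Substitute known values:
  E[X_{t+1} | ...] = (0.402) * (5) + (-0.095) * (3) + (-0.353) * (-8)
                   = 4.5490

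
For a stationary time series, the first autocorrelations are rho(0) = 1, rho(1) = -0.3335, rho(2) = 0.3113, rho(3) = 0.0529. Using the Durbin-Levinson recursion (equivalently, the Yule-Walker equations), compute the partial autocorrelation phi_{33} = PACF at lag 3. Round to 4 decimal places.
\phi_{33} = 0.2470

The PACF at lag k is phi_{kk}, the last component of the solution
to the Yule-Walker system G_k phi = r_k where
  (G_k)_{ij} = rho(|i - j|), (r_k)_i = rho(i), i,j = 1..k.
Equivalently, Durbin-Levinson gives phi_{kk} iteratively:
  phi_{11} = rho(1)
  phi_{kk} = [rho(k) - sum_{j=1..k-1} phi_{k-1,j} rho(k-j)]
            / [1 - sum_{j=1..k-1} phi_{k-1,j} rho(j)],
  phi_{k,j} = phi_{k-1,j} - phi_{kk} phi_{k-1,k-j},  j = 1..k-1.
Step k = 1:
  phi_11 = rho(1) = -0.3335.
Step k = 2:
  phi_22 = [rho(2) - phi_11 rho(1)] / [1 - phi_11 rho(1)] = [0.3113 - (-0.3335)(-0.3335)] / [1 - (-0.3335)(-0.3335)]
         = 0.20007775 / 0.88877775 = 0.225116.
  Update: phi_21 = phi_11 - phi_22 phi_11 = -0.3335 - (0.225116)(-0.3335) = -0.258424.
Step k = 3:
  phi_33 = [rho(3) - phi_21 rho(2) - phi_22 rho(1)] / [1 - phi_21 rho(1) - phi_22 rho(2)]
    numerator   = 0.0529 - (-0.258424)(0.3113) - (0.225116)(-0.3335) = 0.20842343
    denominator = 1 - (-0.258424)(-0.3335) - (0.225116)(0.3113) = 0.84373712
  phi_33 = 0.20842343 / 0.84373712 = 0.247.
Therefore phi_{33} = 0.2470.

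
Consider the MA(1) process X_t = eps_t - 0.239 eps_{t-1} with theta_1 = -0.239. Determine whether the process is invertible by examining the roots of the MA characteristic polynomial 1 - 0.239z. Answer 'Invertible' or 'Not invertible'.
\text{Invertible}

The MA(q) characteristic polynomial is P(z) = 1 - 0.239z.
Invertibility requires all roots to lie outside the unit circle, i.e. |z| > 1 for every root.
This is linear in z: 1 + (-0.239) z = 0  =>  z = -1/(-0.239) = 4.1841,  |z| = 4.1841.
Moduli of all roots: 4.1841.
All moduli strictly greater than 1? Yes.
Verdict: Invertible.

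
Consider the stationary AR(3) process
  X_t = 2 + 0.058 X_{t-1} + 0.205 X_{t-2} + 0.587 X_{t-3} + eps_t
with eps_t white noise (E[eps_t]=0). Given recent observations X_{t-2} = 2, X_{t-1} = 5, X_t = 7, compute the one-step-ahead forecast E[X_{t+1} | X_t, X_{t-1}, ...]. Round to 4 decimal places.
E[X_{t+1} \mid \mathcal F_t] = 4.6050

For an AR(p) model X_t = c + sum_i phi_i X_{t-i} + eps_t, the
one-step-ahead conditional mean is
  E[X_{t+1} | X_t, ...] = c + sum_i phi_i X_{t+1-i}.
Substitute known values:
  E[X_{t+1} | ...] = 2 + (0.058) * (7) + (0.205) * (5) + (0.587) * (2)
                   = 4.6050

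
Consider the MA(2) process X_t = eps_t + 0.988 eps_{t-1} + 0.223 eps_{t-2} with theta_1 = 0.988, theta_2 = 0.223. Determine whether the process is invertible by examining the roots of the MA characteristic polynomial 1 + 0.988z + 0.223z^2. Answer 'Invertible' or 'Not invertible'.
\text{Invertible}

The MA(q) characteristic polynomial is P(z) = 1 + 0.988z + 0.223z^2.
Invertibility requires all roots to lie outside the unit circle, i.e. |z| > 1 for every root.
Set 1 + (0.988) z + (0.223) z^2 = 0, i.e. a z^2 + b z + c = 0 with a = 0.223, b = 0.988, c = 1.
Discriminant D = b^2 - 4ac = (0.988)^2 - 4*(0.223)*1 = 0.976144 - (0.892) = 0.084144.
D >= 0, so the roots are real: z = (-b +/- sqrt(D)) / (2a) = (-0.988 +/- 0.290076) / (0.446).
  z_1 = (-0.988 + 0.290076) / (0.446) = -1.5649,   |z_1| = 1.5649.
  z_2 = (-0.988 - 0.290076) / (0.446) = -2.8656,   |z_2| = 2.8656.
Moduli of all roots: 1.5649, 2.8656.
All moduli strictly greater than 1? Yes.
Verdict: Invertible.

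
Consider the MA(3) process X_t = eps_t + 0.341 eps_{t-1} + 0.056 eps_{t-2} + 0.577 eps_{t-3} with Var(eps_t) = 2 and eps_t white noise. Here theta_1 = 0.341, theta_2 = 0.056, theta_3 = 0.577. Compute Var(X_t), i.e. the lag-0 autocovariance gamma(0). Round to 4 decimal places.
\gamma(0) = 2.9047

For an MA(q) process X_t = eps_t + sum_i theta_i eps_{t-i} with
Var(eps_t) = sigma^2, the variance is
  gamma(0) = sigma^2 * (1 + sum_i theta_i^2).
  sum_i theta_i^2 = (0.341)^2 + (0.056)^2 + (0.577)^2 = 0.116281 + 0.003136 + 0.332929 = 0.452346.
  gamma(0) = 2 * (1 + 0.452346) = 2 * 1.452346 = 2.904692, which rounds to 2.9047.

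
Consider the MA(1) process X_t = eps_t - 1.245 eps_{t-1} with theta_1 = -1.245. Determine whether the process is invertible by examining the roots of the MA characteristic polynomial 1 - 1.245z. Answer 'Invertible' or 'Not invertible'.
\text{Not invertible}

The MA(q) characteristic polynomial is P(z) = 1 - 1.245z.
Invertibility requires all roots to lie outside the unit circle, i.e. |z| > 1 for every root.
This is linear in z: 1 + (-1.245) z = 0  =>  z = -1/(-1.245) = 0.803213,  |z| = 0.803213.
Moduli of all roots: 0.8032.
All moduli strictly greater than 1? No.
Verdict: Not invertible.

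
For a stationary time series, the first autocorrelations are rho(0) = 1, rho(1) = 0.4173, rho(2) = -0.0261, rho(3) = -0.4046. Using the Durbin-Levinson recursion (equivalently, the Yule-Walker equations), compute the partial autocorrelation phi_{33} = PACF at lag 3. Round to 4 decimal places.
\phi_{33} = -0.3729

The PACF at lag k is phi_{kk}, the last component of the solution
to the Yule-Walker system G_k phi = r_k where
  (G_k)_{ij} = rho(|i - j|), (r_k)_i = rho(i), i,j = 1..k.
Equivalently, Durbin-Levinson gives phi_{kk} iteratively:
  phi_{11} = rho(1)
  phi_{kk} = [rho(k) - sum_{j=1..k-1} phi_{k-1,j} rho(k-j)]
            / [1 - sum_{j=1..k-1} phi_{k-1,j} rho(j)],
  phi_{k,j} = phi_{k-1,j} - phi_{kk} phi_{k-1,k-j},  j = 1..k-1.
Step k = 1:
  phi_11 = rho(1) = 0.4173.
Step k = 2:
  phi_22 = [rho(2) - phi_11 rho(1)] / [1 - phi_11 rho(1)] = [-0.0261 - (0.4173)(0.4173)] / [1 - (0.4173)(0.4173)]
         = -0.20023929 / 0.82586071 = -0.242461.
  Update: phi_21 = phi_11 - phi_22 phi_11 = 0.4173 - (-0.242461)(0.4173) = 0.518479.
Step k = 3:
  phi_33 = [rho(3) - phi_21 rho(2) - phi_22 rho(1)] / [1 - phi_21 rho(1) - phi_22 rho(2)]
    numerator   = -0.4046 - (0.518479)(-0.0261) - (-0.242461)(0.4173) = -0.28988858
    denominator = 1 - (0.518479)(0.4173) - (-0.242461)(-0.0261) = 0.77731042
  phi_33 = -0.28988858 / 0.77731042 = -0.3729.
Therefore phi_{33} = -0.3729.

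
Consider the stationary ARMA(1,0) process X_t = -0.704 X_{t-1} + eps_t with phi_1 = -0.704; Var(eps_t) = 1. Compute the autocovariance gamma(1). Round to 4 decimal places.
\gamma(1) = -1.3958

Multiply the model equation by X_{t-k} and take expectations. With theta_0 = psi_0 = 1 and psi_j the MA(infinity) weights, this gives
  gamma(k) - sum_i phi_i gamma(k-i) = c_k,
  c_k = sigma^2 * sum_{j=k..q} theta_j psi_{j-k}   (c_k = 0 for k > q),
using gamma(-m) = gamma(m).
Pure AR (q = 0): c_0 = sigma^2 = 1, c_k = 0 for k >= 1.
Equations for k = 0 and k = 1 (AR order 1):
  gamma(0) = phi_1 gamma(1) + c_0
  gamma(1) = phi_1 gamma(0) + c_1
Substituting the second into the first: gamma(0) (1 - phi_1^2) = c_0 + phi_1 c_1, so
  gamma(0) = c_0 / (1 - phi_1^2) = 1 / (1 - (-0.704)^2) = 1 / 0.504384 = 1.982616.
  gamma(1) = phi_1 gamma(0) = (-0.704)(1.982616) = -1.395762.
Therefore gamma(1) = -1.3958 (to 4 decimal places).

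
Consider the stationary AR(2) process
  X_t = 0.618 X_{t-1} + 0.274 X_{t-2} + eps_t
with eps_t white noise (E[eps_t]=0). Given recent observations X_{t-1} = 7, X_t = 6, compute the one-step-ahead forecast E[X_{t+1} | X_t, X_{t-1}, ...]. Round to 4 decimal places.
E[X_{t+1} \mid \mathcal F_t] = 5.6260

For an AR(p) model X_t = c + sum_i phi_i X_{t-i} + eps_t, the
one-step-ahead conditional mean is
  E[X_{t+1} | X_t, ...] = c + sum_i phi_i X_{t+1-i}.
Substitute known values:
  E[X_{t+1} | ...] = (0.618) * (6) + (0.274) * (7)
                   = 5.6260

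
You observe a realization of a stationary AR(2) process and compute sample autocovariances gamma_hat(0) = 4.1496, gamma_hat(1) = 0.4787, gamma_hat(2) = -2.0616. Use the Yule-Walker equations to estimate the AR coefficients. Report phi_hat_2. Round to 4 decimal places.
\hat\phi_{2} = -0.5170

The Yule-Walker equations for an AR(p) process read, in matrix form,
  Gamma_p phi = r_p,   with   (Gamma_p)_{ij} = gamma(|i - j|),
                       (r_p)_i = gamma(i),   i,j = 1..p.
Substitute the sample gammas (Toeplitz matrix and right-hand side of size 2):
  Gamma_p = [[4.1496, 0.4787], [0.4787, 4.1496]]
  r_p     = [0.4787, -2.0616]
Written out:
  4.1496 phi_1 + 0.4787 phi_2 = 0.4787
  0.4787 phi_1 + 4.1496 phi_2 = -2.0616
Solve by Cramer's rule:
  det = gamma(0)^2 - gamma(1)^2 = (4.1496)^2 - (0.4787)^2 = 17.21918016 - 0.22915369 = 16.99002647
  phi_hat_1 = [gamma(1) gamma(0) - gamma(1) gamma(2)] / det = [(0.4787)(4.1496) - (0.4787)(-2.0616)] / 16.99002647 = 2.97330144 / 16.99002647 = 0.175
  phi_hat_2 = [gamma(0) gamma(2) - gamma(1)^2] / det = [(4.1496)(-2.0616) - (0.4787)^2] / 16.99002647 = -8.78396905 / 16.99002647 = -0.517
So phi_hat = [0.1750, -0.5170].
Therefore phi_hat_2 = -0.5170.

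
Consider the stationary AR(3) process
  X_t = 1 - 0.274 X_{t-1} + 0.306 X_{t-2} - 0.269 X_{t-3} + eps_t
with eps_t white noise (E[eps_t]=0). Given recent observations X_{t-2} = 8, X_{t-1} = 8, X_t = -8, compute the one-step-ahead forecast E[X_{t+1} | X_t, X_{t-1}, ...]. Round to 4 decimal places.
E[X_{t+1} \mid \mathcal F_t] = 3.4880

For an AR(p) model X_t = c + sum_i phi_i X_{t-i} + eps_t, the
one-step-ahead conditional mean is
  E[X_{t+1} | X_t, ...] = c + sum_i phi_i X_{t+1-i}.
Substitute known values:
  E[X_{t+1} | ...] = 1 + (-0.274) * (-8) + (0.306) * (8) + (-0.269) * (8)
                   = 3.4880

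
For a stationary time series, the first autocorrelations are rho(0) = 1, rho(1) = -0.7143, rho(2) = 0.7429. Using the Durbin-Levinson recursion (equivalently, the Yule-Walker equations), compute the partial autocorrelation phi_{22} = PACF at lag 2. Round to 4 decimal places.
\phi_{22} = 0.4751

The PACF at lag k is phi_{kk}, the last component of the solution
to the Yule-Walker system G_k phi = r_k where
  (G_k)_{ij} = rho(|i - j|), (r_k)_i = rho(i), i,j = 1..k.
Equivalently, Durbin-Levinson gives phi_{kk} iteratively:
  phi_{11} = rho(1)
  phi_{kk} = [rho(k) - sum_{j=1..k-1} phi_{k-1,j} rho(k-j)]
            / [1 - sum_{j=1..k-1} phi_{k-1,j} rho(j)],
  phi_{k,j} = phi_{k-1,j} - phi_{kk} phi_{k-1,k-j},  j = 1..k-1.
Step k = 1:
  phi_11 = rho(1) = -0.7143.
Step k = 2:
  phi_22 = [rho(2) - phi_11 rho(1)] / [1 - phi_11 rho(1)] = [0.7429 - (-0.7143)(-0.7143)] / [1 - (-0.7143)(-0.7143)]
         = 0.23267551 / 0.48977551 = 0.4751.
Therefore phi_{22} = 0.4751.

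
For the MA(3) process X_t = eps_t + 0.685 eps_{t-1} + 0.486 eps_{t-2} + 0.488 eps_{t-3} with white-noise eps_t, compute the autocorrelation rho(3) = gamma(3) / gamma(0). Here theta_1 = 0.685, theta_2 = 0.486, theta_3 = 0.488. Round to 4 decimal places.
\rho(3) = 0.2511

For an MA(q) process with theta_0 = 1, the autocovariance is
  gamma(k) = sigma^2 * sum_{i=0..q-k} theta_i * theta_{i+k},
and rho(k) = gamma(k) / gamma(0). Sigma^2 cancels.
  numerator   = (1)*(0.488) = 0.488.
  denominator = (1)^2 + (0.685)^2 + (0.486)^2 + (0.488)^2 = 1.943565.
  rho(3) = 0.488 / 1.943565 = 0.2511.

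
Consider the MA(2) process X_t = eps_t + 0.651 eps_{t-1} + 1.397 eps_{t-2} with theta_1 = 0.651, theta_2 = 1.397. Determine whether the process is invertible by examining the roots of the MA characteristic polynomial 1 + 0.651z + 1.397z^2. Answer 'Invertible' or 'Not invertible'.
\text{Not invertible}

The MA(q) characteristic polynomial is P(z) = 1 + 0.651z + 1.397z^2.
Invertibility requires all roots to lie outside the unit circle, i.e. |z| > 1 for every root.
Set 1 + (0.651) z + (1.397) z^2 = 0, i.e. a z^2 + b z + c = 0 with a = 1.397, b = 0.651, c = 1.
Discriminant D = b^2 - 4ac = (0.651)^2 - 4*(1.397)*1 = 0.423801 - (5.588) = -5.164199.
D < 0, so the roots are the complex-conjugate pair z = (-b +/- i sqrt(-D)) / (2a) = -0.233 +/- 0.8133i.
For a conjugate pair |z|^2 = z * conj(z) = (product of roots) = c/a = 1/(1.397) = 0.71582, so |z| = sqrt(0.71582) = 0.8461 for both roots.
Moduli of all roots: 0.8461, 0.8461.
All moduli strictly greater than 1? No.
Verdict: Not invertible.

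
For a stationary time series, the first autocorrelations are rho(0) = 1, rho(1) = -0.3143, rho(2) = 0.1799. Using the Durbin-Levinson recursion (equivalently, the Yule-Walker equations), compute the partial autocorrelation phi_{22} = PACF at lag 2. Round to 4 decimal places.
\phi_{22} = 0.0900

The PACF at lag k is phi_{kk}, the last component of the solution
to the Yule-Walker system G_k phi = r_k where
  (G_k)_{ij} = rho(|i - j|), (r_k)_i = rho(i), i,j = 1..k.
Equivalently, Durbin-Levinson gives phi_{kk} iteratively:
  phi_{11} = rho(1)
  phi_{kk} = [rho(k) - sum_{j=1..k-1} phi_{k-1,j} rho(k-j)]
            / [1 - sum_{j=1..k-1} phi_{k-1,j} rho(j)],
  phi_{k,j} = phi_{k-1,j} - phi_{kk} phi_{k-1,k-j},  j = 1..k-1.
Step k = 1:
  phi_11 = rho(1) = -0.3143.
Step k = 2:
  phi_22 = [rho(2) - phi_11 rho(1)] / [1 - phi_11 rho(1)] = [0.1799 - (-0.3143)(-0.3143)] / [1 - (-0.3143)(-0.3143)]
         = 0.08111551 / 0.90121551 = 0.09.
Therefore phi_{22} = 0.0900.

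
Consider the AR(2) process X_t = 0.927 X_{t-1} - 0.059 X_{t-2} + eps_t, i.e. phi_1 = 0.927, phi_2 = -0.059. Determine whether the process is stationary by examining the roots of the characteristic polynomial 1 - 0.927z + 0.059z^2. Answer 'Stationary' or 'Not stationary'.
\text{Stationary}

The AR(p) characteristic polynomial is P(z) = 1 - 0.927z + 0.059z^2.
Stationarity requires all roots to lie outside the unit circle, i.e. |z| > 1 for every root.
Set 1 + (-0.927) z + (0.059) z^2 = 0, i.e. a z^2 + b z + c = 0 with a = 0.059, b = -0.927, c = 1.
Discriminant D = b^2 - 4ac = (-0.927)^2 - 4*(0.059)*1 = 0.859329 - (0.236) = 0.623329.
D >= 0, so the roots are real: z = (-b +/- sqrt(D)) / (2a) = (0.927 +/- 0.789512) / (0.118).
  z_1 = (0.927 + 0.789512) / (0.118) = 14.5467,   |z_1| = 14.5467.
  z_2 = (0.927 - 0.789512) / (0.118) = 1.1652,   |z_2| = 1.1652.
Moduli of all roots: 14.5467, 1.1652.
All moduli strictly greater than 1? Yes.
Verdict: Stationary.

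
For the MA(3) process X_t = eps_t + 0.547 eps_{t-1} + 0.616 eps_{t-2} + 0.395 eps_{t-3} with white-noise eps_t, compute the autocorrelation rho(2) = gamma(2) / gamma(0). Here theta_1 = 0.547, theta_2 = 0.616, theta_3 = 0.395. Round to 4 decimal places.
\rho(2) = 0.4535

For an MA(q) process with theta_0 = 1, the autocovariance is
  gamma(k) = sigma^2 * sum_{i=0..q-k} theta_i * theta_{i+k},
and rho(k) = gamma(k) / gamma(0). Sigma^2 cancels.
  numerator   = (1)*(0.616) + (0.547)*(0.395) = 0.832065.
  denominator = (1)^2 + (0.547)^2 + (0.616)^2 + (0.395)^2 = 1.83469.
  rho(2) = 0.832065 / 1.83469 = 0.4535.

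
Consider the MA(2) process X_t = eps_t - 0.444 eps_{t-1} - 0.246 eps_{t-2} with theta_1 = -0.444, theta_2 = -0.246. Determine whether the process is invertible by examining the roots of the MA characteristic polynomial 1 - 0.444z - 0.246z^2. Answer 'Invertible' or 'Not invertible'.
\text{Invertible}

The MA(q) characteristic polynomial is P(z) = 1 - 0.444z - 0.246z^2.
Invertibility requires all roots to lie outside the unit circle, i.e. |z| > 1 for every root.
Set 1 + (-0.444) z + (-0.246) z^2 = 0, i.e. a z^2 + b z + c = 0 with a = -0.246, b = -0.444, c = 1.
Discriminant D = b^2 - 4ac = (-0.444)^2 - 4*(-0.246)*1 = 0.197136 - (-0.984) = 1.181136.
D >= 0, so the roots are real: z = (-b +/- sqrt(D)) / (2a) = (0.444 +/- 1.086801) / (-0.492).
  z_1 = (0.444 + 1.086801) / (-0.492) = -3.1114,   |z_1| = 3.1114.
  z_2 = (0.444 - 1.086801) / (-0.492) = 1.3065,   |z_2| = 1.3065.
Moduli of all roots: 3.1114, 1.3065.
All moduli strictly greater than 1? Yes.
Verdict: Invertible.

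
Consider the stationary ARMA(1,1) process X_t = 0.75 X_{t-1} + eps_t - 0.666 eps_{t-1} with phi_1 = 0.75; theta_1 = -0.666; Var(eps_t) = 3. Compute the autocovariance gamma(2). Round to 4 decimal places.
\gamma(2) = 0.2162

Multiply the model equation by X_{t-k} and take expectations. With theta_0 = psi_0 = 1 and psi_j the MA(infinity) weights, this gives
  gamma(k) - sum_i phi_i gamma(k-i) = c_k,
  c_k = sigma^2 * sum_{j=k..q} theta_j psi_{j-k}   (c_k = 0 for k > q),
using gamma(-m) = gamma(m).
psi-weights needed (psi_j = theta_j + sum_i phi_i psi_{j-i}):
  psi_1 = theta_1 + phi_1 = -0.666 + (0.75) = 0.084
Right-hand sides:
  c_0 = sigma^2 (1 + theta_1 psi_1) = 3 * (1 + (-0.666)(0.084)) = 3 * 0.944056 = 2.832168
  c_1 = sigma^2 theta_1 = 3 * (-0.666) = -1.998
  c_2 = 0
Equations for k = 0 and k = 1 (AR order 1):
  gamma(0) = phi_1 gamma(1) + c_0
  gamma(1) = phi_1 gamma(0) + c_1
Substituting the second into the first: gamma(0) (1 - phi_1^2) = c_0 + phi_1 c_1, so
  gamma(0) = (c_0 + phi_1 c_1) / (1 - phi_1^2) = (2.832168 + (0.75)(-1.998)) / (1 - (0.75)^2) = 1.333668 / 0.4375 = 3.048384.
  gamma(1) = phi_1 gamma(0) + c_1 = (0.75)(3.048384) + (-1.998) = 0.288288.
For k = 2 (> q): gamma(2) = phi_1 gamma(1) = (0.75)(0.288288) = 0.216216.
Therefore gamma(2) = 0.2162 (to 4 decimal places).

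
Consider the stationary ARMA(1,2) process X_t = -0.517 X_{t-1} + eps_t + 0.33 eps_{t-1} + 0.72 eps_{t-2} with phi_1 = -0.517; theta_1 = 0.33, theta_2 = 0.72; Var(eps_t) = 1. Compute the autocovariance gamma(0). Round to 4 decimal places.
\gamma(0) = 1.9452

Multiply the model equation by X_{t-k} and take expectations. With theta_0 = psi_0 = 1 and psi_j the MA(infinity) weights, this gives
  gamma(k) - sum_i phi_i gamma(k-i) = c_k,
  c_k = sigma^2 * sum_{j=k..q} theta_j psi_{j-k}   (c_k = 0 for k > q),
using gamma(-m) = gamma(m).
psi-weights needed (psi_j = theta_j + sum_i phi_i psi_{j-i}):
  psi_1 = theta_1 + phi_1 = 0.33 + (-0.517) = -0.187
  psi_2 = theta_2 + phi_1 psi_1 = 0.72 + (-0.517)(-0.187) = 0.816679
Right-hand sides:
  c_0 = sigma^2 (1 + theta_1 psi_1 + theta_2 psi_2) = 1 * (1 + (0.33)(-0.187) + (0.72)(0.816679)) = 1 * 1.526299 = 1.526299
  c_1 = sigma^2 (theta_1 + theta_2 psi_1) = 1 * (0.33 + (0.72)(-0.187)) = 0.19536
  c_2 = sigma^2 theta_2 = 1 * (0.72) = 0.72
Equations for k = 0 and k = 1 (AR order 1):
  gamma(0) = phi_1 gamma(1) + c_0
  gamma(1) = phi_1 gamma(0) + c_1
Substituting the second into the first: gamma(0) (1 - phi_1^2) = c_0 + phi_1 c_1, so
  gamma(0) = (c_0 + phi_1 c_1) / (1 - phi_1^2) = (1.526299 + (-0.517)(0.19536)) / (1 - (-0.517)^2) = 1.425298 / 0.732711 = 1.945239.
Therefore gamma(0) = 1.9452 (to 4 decimal places).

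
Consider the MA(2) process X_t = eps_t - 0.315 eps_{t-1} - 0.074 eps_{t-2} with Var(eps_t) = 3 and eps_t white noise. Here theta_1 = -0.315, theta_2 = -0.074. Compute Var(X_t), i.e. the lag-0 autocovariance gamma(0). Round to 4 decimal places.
\gamma(0) = 3.3141

For an MA(q) process X_t = eps_t + sum_i theta_i eps_{t-i} with
Var(eps_t) = sigma^2, the variance is
  gamma(0) = sigma^2 * (1 + sum_i theta_i^2).
  sum_i theta_i^2 = (-0.315)^2 + (-0.074)^2 = 0.099225 + 0.005476 = 0.104701.
  gamma(0) = 3 * (1 + 0.104701) = 3 * 1.104701 = 3.314103, which rounds to 3.3141.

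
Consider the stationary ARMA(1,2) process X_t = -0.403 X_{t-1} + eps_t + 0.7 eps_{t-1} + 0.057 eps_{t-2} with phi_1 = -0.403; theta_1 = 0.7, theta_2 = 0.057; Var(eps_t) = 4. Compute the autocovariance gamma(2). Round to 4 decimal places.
\gamma(2) = -0.2177

Multiply the model equation by X_{t-k} and take expectations. With theta_0 = psi_0 = 1 and psi_j the MA(infinity) weights, this gives
  gamma(k) - sum_i phi_i gamma(k-i) = c_k,
  c_k = sigma^2 * sum_{j=k..q} theta_j psi_{j-k}   (c_k = 0 for k > q),
using gamma(-m) = gamma(m).
psi-weights needed (psi_j = theta_j + sum_i phi_i psi_{j-i}):
  psi_1 = theta_1 + phi_1 = 0.7 + (-0.403) = 0.297
  psi_2 = theta_2 + phi_1 psi_1 = 0.057 + (-0.403)(0.297) = -0.062691
Right-hand sides:
  c_0 = sigma^2 (1 + theta_1 psi_1 + theta_2 psi_2) = 4 * (1 + (0.7)(0.297) + (0.057)(-0.062691)) = 4 * 1.204327 = 4.817306
  c_1 = sigma^2 (theta_1 + theta_2 psi_1) = 4 * (0.7 + (0.057)(0.297)) = 2.867716
  c_2 = sigma^2 theta_2 = 4 * (0.057) = 0.228
Equations for k = 0 and k = 1 (AR order 1):
  gamma(0) = phi_1 gamma(1) + c_0
  gamma(1) = phi_1 gamma(0) + c_1
Substituting the second into the first: gamma(0) (1 - phi_1^2) = c_0 + phi_1 c_1, so
  gamma(0) = (c_0 + phi_1 c_1) / (1 - phi_1^2) = (4.817306 + (-0.403)(2.867716)) / (1 - (-0.403)^2) = 3.661617 / 0.837591 = 4.371605.
  gamma(1) = phi_1 gamma(0) + c_1 = (-0.403)(4.371605) + (2.867716) = 1.105959.
For k = 2: gamma(2) = phi_1 gamma(1) + c_2
  = (-0.403)(1.105959) + (0.228) = -0.217702.
Therefore gamma(2) = -0.2177 (to 4 decimal places).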